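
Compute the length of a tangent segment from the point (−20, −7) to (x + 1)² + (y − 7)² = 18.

7√11

Centre (−1, 7), r² = 18. |PO|² = (−19)² + (−14)² = 557.
The tangent meets the radius at right angles, so tangent² = |PO|² − r² = 557 − 18 = 539.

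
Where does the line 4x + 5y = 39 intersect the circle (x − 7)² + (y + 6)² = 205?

(1, 7) and (21, −9)

From the line, y = (39 − 4x)/5. Substituting:
41x² − 902x + 861 = 0  ⟹  x² − 22x + 21 = 0
x = 21 or x = 1, giving (21, −9) and (1, 7).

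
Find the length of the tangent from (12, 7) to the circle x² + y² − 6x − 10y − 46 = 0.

√5

Centre (3, 5), r² = 80. |PO|² = (9)² + (2)² = 85.
By the tangent–radius right angle, tangent length = √(|PO|² − r²) = √5.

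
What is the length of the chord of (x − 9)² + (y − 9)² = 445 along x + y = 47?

7√2

Express y = −x + 47 and substitute into the circle:
2x² − 94x + 1080 = 0  ⟹  x² − 47x + 540 = 0
x = 27 or x = 20, giving (27, 20) and (20, 27).
|(27, 20) − (20, 27)| = √((7)² + (−7)²) = 7√2.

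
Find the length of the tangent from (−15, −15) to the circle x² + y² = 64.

The centre is (0, 0) and r = 8. The square of the distance from P to the centre is 225 + 225 = 450.
By the tangent–radius right angle, tangent length = √(|PO|² − r²) = √386.

√386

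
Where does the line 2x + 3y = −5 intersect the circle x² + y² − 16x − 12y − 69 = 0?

Substitute y = (−5 − 2x)/3:
13x² − 52x − 416 = 0  ⟹  x² − 4x − 32 = 0
x = 8 or x = −4, giving (8, −7) and (−4, 1).

(−4, 1) and (8, −7)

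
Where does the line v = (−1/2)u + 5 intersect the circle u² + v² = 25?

Express v = (10 − u)/2 and substitute into the circle:
5u² − 20u = 0  ⟹  u² − 4u = 0
u = 4 or u = 0, giving (4, 3) and (0, 5).

(0, 5) and (4, 3)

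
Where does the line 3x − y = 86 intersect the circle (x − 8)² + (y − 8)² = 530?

From the line, y = 3x − 86. Substituting:
10x² − 580x + 8370 = 0  ⟹  x² − 58x + 837 = 0
x = 31 or x = 27, giving (31, 7) and (27, −5).

(27, −5) and (31, 7)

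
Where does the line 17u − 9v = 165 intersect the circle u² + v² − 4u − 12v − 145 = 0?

(6, −7) and (15, 10)

Express v = (−165 + 17u)/9 and substitute into the circle:
370u² − 7770u + 33300 = 0  ⟹  u² − 21u + 90 = 0
u = 15 or u = 6, giving (15, 10) and (6, −7).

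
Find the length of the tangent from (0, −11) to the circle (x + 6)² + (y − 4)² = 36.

The centre is (−6, 4) and r = 6. The square of the distance from P to the centre is 36 + 225 = 261.
The tangent meets the radius at right angles, so tangent² = |PO|² − r² = 261 − 36 = 225.

15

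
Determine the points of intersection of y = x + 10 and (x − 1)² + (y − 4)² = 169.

(−11, −1) and (6, 16)

Express y = x + 10 and substitute into the circle:
2x² + 10x − 132 = 0  ⟹  x² + 5x − 66 = 0
x = 6 or x = −11, giving (6, 16) and (−11, −1).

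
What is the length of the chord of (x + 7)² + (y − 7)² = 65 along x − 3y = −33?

Centre (−7, 7), r² = 65. Perpendicular distance d from centre to line = |5| / √10 = 5/√10.
Chord = 2√(r² − d²) = 2·√(125/2) = 5√10.

5√10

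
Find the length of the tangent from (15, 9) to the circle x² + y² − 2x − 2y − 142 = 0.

The centre is (1, 1) and r = 12. The square of the distance from P to the centre is 196 + 64 = 260.
By the tangent–radius right angle, tangent length = √(|PO|² − r²) = √116 = 2√29.

2√29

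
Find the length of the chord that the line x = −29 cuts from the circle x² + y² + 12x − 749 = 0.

The line gives x = −29. Substituting into the circle:
y² − 256 = 0
y = 16 or y = −16, giving (−29, 16) and (−29, −16).
Chord length = distance between (−29, 16) and (−29, −16) = √1024 = 32.

32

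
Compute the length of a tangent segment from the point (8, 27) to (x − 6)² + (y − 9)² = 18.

√310

Centre (6, 9), r² = 18. |PO|² = (2)² + (18)² = 328.
The tangent meets the radius at right angles, so tangent² = |PO|² − r² = 328 − 18 = 310.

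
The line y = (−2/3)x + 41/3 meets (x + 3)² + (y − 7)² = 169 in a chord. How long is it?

Substitute y = (41 − 2x)/3:
13x² − 26x − 1040 = 0  ⟹  x² − 2x − 80 = 0
x = 10 or x = −8, giving (10, 7) and (−8, 19).
Chord length = distance between (10, 7) and (−8, 19) = √468 = 6√13.

6√13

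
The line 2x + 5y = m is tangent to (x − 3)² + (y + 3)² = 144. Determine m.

m = −9 ± 12√29

For a tangent, require d(centre, line) = r = 12.
|2·3 + 5·(−3) − m| / √29 = 12
|m − (−9)| = 12√29.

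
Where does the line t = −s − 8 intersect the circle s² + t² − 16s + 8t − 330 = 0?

From the line, t = −s − 8. Substituting:
2s² − 8s − 330 = 0  ⟹  s² − 4s − 165 = 0
s = 15 or s = −11, giving (15, −23) and (−11, 3).

(−11, 3) and (15, −23)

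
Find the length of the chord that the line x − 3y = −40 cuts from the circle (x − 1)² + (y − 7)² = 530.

14√10

Express y = (40 + x)/3 and substitute into the circle:
10x² + 20x − 4400 = 0  ⟹  x² + 2x − 440 = 0
x = 20 or x = −22, giving (20, 20) and (−22, 6).
Chord length = distance between (20, 20) and (−22, 6) = √1960 = 14√10.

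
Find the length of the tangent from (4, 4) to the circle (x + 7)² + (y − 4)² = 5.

2√29

Centre (−7, 4), r² = 5. |PO|² = (11)² + (0)² = 121.
By the tangent–radius right angle, tangent length = √(|PO|² − r²) = √116 = 2√29.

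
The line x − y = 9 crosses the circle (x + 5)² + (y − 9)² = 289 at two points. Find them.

(3, −6) and (10, 1)

Substitute y = x − 9:
2x² − 26x + 60 = 0  ⟹  x² − 13x + 30 = 0
x = 10 or x = 3, giving (10, 1) and (3, −6).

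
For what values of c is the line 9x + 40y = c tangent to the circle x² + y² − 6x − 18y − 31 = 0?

For a tangent, require d(centre, line) = r = 11.
|9·3 + 40·9 − c| / √1681 = 11
|c − (387)| = 11·41, so c = 838 or c = −64.

c = −64 or c = 838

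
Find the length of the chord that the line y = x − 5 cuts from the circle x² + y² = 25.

From the line, y = x − 5. Substituting:
2x² − 10x = 0  ⟹  x² − 5x = 0
x = 5 or x = 0, giving (5, 0) and (0, −5).
Chord length = distance between (5, 0) and (0, −5) = √50 = 5√2.

5√2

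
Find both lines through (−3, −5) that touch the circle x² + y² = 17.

A line y − (−5) = m(x − (−3)) is tangent when its distance from (0, 0) is √17:
[m·(3) − (5)]² = 17(m² + 1)
4m² + 15m − 4 = 0, so m = 1/4 or m = −4.
With m = 1/4: x − 4y = 17. With m = −4: 4x + y = −17.

x − 4y = 17 and 4x + y = −17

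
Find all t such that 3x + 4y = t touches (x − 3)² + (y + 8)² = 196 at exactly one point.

t = −93 or t = 47

Tangency holds when the distance from the centre (3, −8) to the line equals the radius 14:
|3·3 + 4·(−8) − t| / √25 = 14
|t − (−23)| = 14·5, so t = 47 or t = −93.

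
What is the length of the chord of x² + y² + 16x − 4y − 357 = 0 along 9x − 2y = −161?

4√85

The distance from (−8, 2) to the line is 85/√85, and r² = 425.
Half the chord is √(r² − d²) = √(340), so the full chord is 4√85.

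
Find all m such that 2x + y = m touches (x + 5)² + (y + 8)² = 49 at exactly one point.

m = −18 ± 7√5

For a tangent, require d(centre, line) = r = 7.
|2·(−5) + 1·(−8) − m| / √5 = 7
|m − (−18)| = 7√5.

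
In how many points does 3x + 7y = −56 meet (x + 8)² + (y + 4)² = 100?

2

Substituting the line into the circle gives 58x² + 952x − 980 = 0.
Δ = 906304 − (−227360) = 1133664.
Two real roots: the line is a secant.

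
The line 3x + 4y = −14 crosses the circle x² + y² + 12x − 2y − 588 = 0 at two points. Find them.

(−26, 16) and (14, −14)

From the line, y = (−14 − 3x)/4. Substituting:
25x² + 300x − 9100 = 0  ⟹  x² + 12x − 364 = 0
x = 14 or x = −26, giving (14, −14) and (−26, 16).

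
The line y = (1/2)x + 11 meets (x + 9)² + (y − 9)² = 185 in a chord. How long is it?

12√5

From the line, y = (22 + x)/2. Substituting:
5x² + 80x − 400 = 0  ⟹  x² + 16x − 80 = 0
x = 4 or x = −20, giving (4, 13) and (−20, 1).
|(4, 13) − (−20, 1)| = √((24)² + (12)²) = 12√5.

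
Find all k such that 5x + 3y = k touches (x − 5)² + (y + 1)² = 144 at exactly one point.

k = 22 ± 12√34

The line touches the circle iff its distance from (5, −1) is 12:
|5·5 + 3·(−1) − k| / √34 = 12
|k − (22)| = 12√34.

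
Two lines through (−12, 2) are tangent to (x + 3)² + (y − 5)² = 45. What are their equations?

x + 2y = −8 and 2x − y = −26

A line y − (2) = m(x − (−12)) is tangent when its distance from (−3, 5) is 3√5:
[m·(9) − (3)]² = 45(m² + 1)
2m² − 3m − 2 = 0, so m = −1/2 or m = 2.
With m = −1/2: x + 2y = −8. With m = 2: 2x − y = −26.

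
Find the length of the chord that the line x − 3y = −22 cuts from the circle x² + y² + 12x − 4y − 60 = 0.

The distance from (−6, 2) to the line is 10/√10, and r² = 100.
Half the chord is √(r² − d²) = √(90), so the full chord is 6√10.

6√10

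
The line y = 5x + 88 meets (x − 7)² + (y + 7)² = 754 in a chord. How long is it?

Centre (7, −7), r² = 754. Perpendicular distance d from centre to line = |130| / √26 = 130/√26.
Half the chord is √(r² − d²) = √(104), so the full chord is 4√26.

4√26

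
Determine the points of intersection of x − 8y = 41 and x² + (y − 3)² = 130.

(−7, −6) and (9, −4)

Express y = (−41 + x)/8 and substitute into the circle:
65x² − 130x − 4095 = 0  ⟹  x² − 2x − 63 = 0
x = 9 or x = −7, giving (9, −4) and (−7, −6).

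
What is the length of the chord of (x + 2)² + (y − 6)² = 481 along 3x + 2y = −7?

Substitute y = (−7 − 3x)/2:
13x² + 130x − 1547 = 0  ⟹  x² + 10x − 119 = 0
x = 7 or x = −17, giving (7, −14) and (−17, 22).
|(7, −14) − (−17, 22)| = √((24)² + (−36)²) = 12√13.

12√13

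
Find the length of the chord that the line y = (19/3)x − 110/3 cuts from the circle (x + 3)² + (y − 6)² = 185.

Express y = (−110 + 19x)/3 and substitute into the circle:
370x² − 4810x + 14800 = 0  ⟹  x² − 13x + 40 = 0
x = 8 or x = 5, giving (8, 14) and (5, −5).
|(8, 14) − (5, −5)| = √((3)² + (19)²) = √370.

√370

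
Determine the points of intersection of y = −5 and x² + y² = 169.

(−12, −5) and (12, −5)

Express y = −5 and substitute into the circle:
x² − 144 = 0
x = 12 or x = −12, giving (12, −5) and (−12, −5).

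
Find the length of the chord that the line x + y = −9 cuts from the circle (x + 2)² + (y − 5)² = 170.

Substitute y = −x − 9:
2x² + 32x + 30 = 0  ⟹  x² + 16x + 15 = 0
x = −1 or x = −15, giving (−1, −8) and (−15, 6).
Chord length = distance between (−1, −8) and (−15, 6) = √392 = 14√2.

14√2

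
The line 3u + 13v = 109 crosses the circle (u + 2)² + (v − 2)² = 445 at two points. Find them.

Express v = (109 − 3u)/13 and substitute into the circle:
178u² + 178u − 67640 = 0  ⟹  u² + u − 380 = 0
u = 19 or u = −20, giving (19, 4) and (−20, 13).

(−20, 13) and (19, 4)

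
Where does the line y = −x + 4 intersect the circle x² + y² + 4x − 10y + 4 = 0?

Substitute y = −x + 4:
2x² + 6x − 20 = 0  ⟹  x² + 3x − 10 = 0
x = 2 or x = −5, giving (2, 2) and (−5, 9).

(−5, 9) and (2, 2)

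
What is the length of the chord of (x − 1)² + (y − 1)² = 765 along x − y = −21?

33√2

The distance from (1, 1) to the line is 21/√2, and r² = 765.
Chord = 2√(r² − d²) = 2·√(1089/2) = 33√2.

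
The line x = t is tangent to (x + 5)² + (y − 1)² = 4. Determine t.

The line touches the circle iff its distance from (−5, 1) is 2:
|1·(−5) + 0·1 − t| / √1 = 2
|t − (−5)| = 2, so t = −3 or t = −7.

t = −7 or t = −3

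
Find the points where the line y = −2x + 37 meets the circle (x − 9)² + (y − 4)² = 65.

(13, 11) and (17, 3)

Express y = −2x + 37 and substitute into the circle:
5x² − 150x + 1105 = 0  ⟹  x² − 30x + 221 = 0
x = 17 or x = 13, giving (17, 3) and (13, 11).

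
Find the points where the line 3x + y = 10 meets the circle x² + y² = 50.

Substitute y = −3x + 10:
10x² − 60x + 50 = 0  ⟹  x² − 6x + 5 = 0
x = 5 or x = 1, giving (5, −5) and (1, 7).

(1, 7) and (5, −5)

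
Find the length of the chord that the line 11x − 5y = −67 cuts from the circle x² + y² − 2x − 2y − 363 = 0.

3√146

Centre (1, 1), r² = 365. Perpendicular distance d from centre to line = |73| / √146 = 73/√146.
Half the chord is √(r² − d²) = √(657/2), so the full chord is 3√146.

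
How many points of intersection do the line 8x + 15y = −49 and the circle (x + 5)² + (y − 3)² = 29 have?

2

Substituting the line into the circle gives 289x² + 3754x + 7936 = 0.
Discriminant = (3754)² − 4·289·(7936) = 4918500 > 0.
Two real roots: the line is a secant.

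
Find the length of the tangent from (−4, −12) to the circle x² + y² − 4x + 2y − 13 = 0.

√139

The centre is (2, −1) and r = 3√2. The square of the distance from P to the centre is 36 + 121 = 157.
The tangent meets the radius at right angles, so tangent² = |PO|² − r² = 157 − 18 = 139.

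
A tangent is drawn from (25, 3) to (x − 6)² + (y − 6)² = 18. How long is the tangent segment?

4√22

Centre (6, 6), r² = 18. |PO|² = (19)² + (−3)² = 370.
Power of the point: PT² = |PO|² − r² = 352, so PT = 4√22.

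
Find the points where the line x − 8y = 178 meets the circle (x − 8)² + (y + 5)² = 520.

(−6, −23) and (26, −19)

From the line, y = (−178 + x)/8. Substituting:
65x² − 1300x − 10140 = 0  ⟹  x² − 20x − 156 = 0
x = 26 or x = −6, giving (26, −19) and (−6, −23).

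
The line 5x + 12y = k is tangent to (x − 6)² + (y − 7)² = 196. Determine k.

For a tangent, require d(centre, line) = r = 14.
|5·6 + 12·7 − k| / √169 = 14
|k − (114)| = 14·13, so k = 296 or k = −68.

k = −68 or k = 296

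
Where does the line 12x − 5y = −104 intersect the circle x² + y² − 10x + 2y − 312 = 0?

Express y = (104 + 12x)/5 and substitute into the circle:
169x² + 2366x + 4056 = 0  ⟹  x² + 14x + 24 = 0
x = −2 or x = −12, giving (−2, 16) and (−12, −8).

(−12, −8) and (−2, 16)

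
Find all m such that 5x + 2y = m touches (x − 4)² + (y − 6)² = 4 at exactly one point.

For a tangent, require d(centre, line) = r = 2.
|5·4 + 2·6 − m| / √29 = 2
|m − (32)| = 2√29.

m = 32 ± 2√29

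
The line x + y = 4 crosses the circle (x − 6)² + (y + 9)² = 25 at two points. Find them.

From the line, y = −x + 4. Substituting:
2x² − 38x + 180 = 0  ⟹  x² − 19x + 90 = 0
x = 10 or x = 9, giving (10, −6) and (9, −5).

(9, −5) and (10, −6)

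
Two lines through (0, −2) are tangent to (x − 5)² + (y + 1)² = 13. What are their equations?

A line y − (−2) = m(x − (0)) is tangent when its distance from (5, −1) is √13:
(5m − (1))² = 13(m² + 1)
6m² − 5m − 6 = 0, so m = 3/2 or m = −2/3.
Through (0, −2) these give 3x − 2y = 4 and 2x + 3y = −6.

3x − 2y = 4 and 2x + 3y = −6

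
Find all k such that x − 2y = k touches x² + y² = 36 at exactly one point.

Tangency holds when the distance from the centre (0, 0) to the line equals the radius 6:
|1·0 − 2·0 − k| / √5 = 6
|k| = 6√5.

k = ±6√5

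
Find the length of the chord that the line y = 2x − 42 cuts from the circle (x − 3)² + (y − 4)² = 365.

Express y = 2x − 42 and substitute into the circle:
5x² − 190x + 1760 = 0  ⟹  x² − 38x + 352 = 0
x = 22 or x = 16, giving (22, 2) and (16, −10).
Chord length = distance between (22, 2) and (16, −10) = √180 = 6√5.

6√5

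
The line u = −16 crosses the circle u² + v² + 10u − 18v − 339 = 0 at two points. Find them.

(−16, −9) and (−16, 27)

The line gives u = −16. Substituting into the circle:
v² − 18v − 243 = 0
v = 27 or v = −9, giving (−16, 27) and (−16, −9).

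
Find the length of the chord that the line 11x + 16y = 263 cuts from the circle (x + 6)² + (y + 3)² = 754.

Express y = (263 − 11x)/16 and substitute into the circle:
377x² − 3770x − 87087 = 0  ⟹  x² − 10x − 231 = 0
x = 21 or x = −11, giving (21, 2) and (−11, 24).
Chord length = distance between (21, 2) and (−11, 24) = √1508 = 2√377.

2√377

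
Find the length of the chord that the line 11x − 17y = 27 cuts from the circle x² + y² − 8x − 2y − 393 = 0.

The distance from (4, 1) to the line is 0/√410, and r² = 410.
Chord = 2√(r² − d²) = 2·√(410) = 2√410.

2√410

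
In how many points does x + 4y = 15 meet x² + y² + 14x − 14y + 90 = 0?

Substituting the line into the circle gives 17x² + 250x + 825 = 0.
Discriminant = (250)² − 4·17·(825) = 6400 > 0.
Two real roots: the line is a secant.

2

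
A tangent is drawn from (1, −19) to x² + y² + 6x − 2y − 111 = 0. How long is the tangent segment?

√295

The centre is (−3, 1) and r = 11. The square of the distance from P to the centre is 16 + 400 = 416.
Power of the point: PT² = |PO|² − r² = 295, so PT = √295.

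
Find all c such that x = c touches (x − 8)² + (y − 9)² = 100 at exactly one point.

c = −2 or c = 18

For a tangent, require d(centre, line) = r = 10.
|1·8 + 0·9 − c| / √1 = 10
|c − (8)| = 10, so c = 18 or c = −2.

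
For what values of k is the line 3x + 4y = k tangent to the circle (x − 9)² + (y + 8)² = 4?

k = −15 or k = 5

Tangency holds when the distance from the centre (9, −8) to the line equals the radius 2:
|3·9 + 4·(−8) − k| / √25 = 2
|k − (−5)| = 2·5, so k = 5 or k = −15.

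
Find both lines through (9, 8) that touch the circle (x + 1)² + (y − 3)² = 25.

Let a tangent through (9, 8) have slope m. Its distance from (−1, 3) must equal 5:
[m·(−10) − (−5)]² = 25(m² + 1)
3m² − 4m = 0, so m = 0 or m = 4/3.
With m = 0: y = 8. With m = 4/3: 4x − 3y = 12.

y = 8 and 4x − 3y = 12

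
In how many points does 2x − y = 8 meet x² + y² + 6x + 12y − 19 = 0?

2

Substituting the line into the circle gives 5x² − 2x − 51 = 0.
Discriminant = (−2)² − 4·5·(−51) = 1024 > 0.
Two real roots: the line is a secant.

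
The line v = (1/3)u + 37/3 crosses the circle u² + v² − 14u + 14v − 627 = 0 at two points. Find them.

Substitute v = (37 + u)/3:
10u² − 10u − 2720 = 0  ⟹  u² − u − 272 = 0
u = 17 or u = −16, giving (17, 18) and (−16, 7).

(−16, 7) and (17, 18)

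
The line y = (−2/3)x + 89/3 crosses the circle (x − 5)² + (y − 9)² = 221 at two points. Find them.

(10, 23) and (16, 19)

Substitute y = (89 − 2x)/3:
13x² − 338x + 2080 = 0  ⟹  x² − 26x + 160 = 0
x = 16 or x = 10, giving (16, 19) and (10, 23).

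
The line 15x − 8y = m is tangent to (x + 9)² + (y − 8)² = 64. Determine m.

m = −335 or m = −63

Tangency holds when the distance from the centre (−9, 8) to the line equals the radius 8:
|15·(−9) − 8·8 − m| / √289 = 8
|m − (−199)| = 8·17, so m = −63 or m = −335.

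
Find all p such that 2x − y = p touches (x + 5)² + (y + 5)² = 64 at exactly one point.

Tangency holds when the distance from the centre (−5, −5) to the line equals the radius 8:
|2·(−5) − 1·(−5) − p| / √5 = 8
|p − (−5)| = 8√5.

p = −5 ± 8√5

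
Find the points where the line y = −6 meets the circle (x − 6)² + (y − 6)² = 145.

From the line, y = −6. Substituting:
x² − 12x + 35 = 0
x = 7 or x = 5, giving (7, −6) and (5, −6).

(5, −6) and (7, −6)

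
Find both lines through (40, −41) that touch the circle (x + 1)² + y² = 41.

Let a tangent through (40, −41) have slope m. Its distance from (−1, 0) must equal √41:
[m·(−41) − (41)]² = 41(m² + 1)
20m² + 41m + 20 = 0, so m = −5/4 or m = −4/5.
With m = −5/4: 5x + 4y = 36. With m = −4/5: 4x + 5y = −45.

5x + 4y = 36 and 4x + 5y = −45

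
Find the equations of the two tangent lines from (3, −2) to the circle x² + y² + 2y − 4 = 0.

2x + y = 4 and x − 2y = 7

Write the tangent as mx − y + (−2 − m·(3)) = 0 and set its distance from the centre to √5:
[m·(−3) − (1)]² = 5(m² + 1)
2m² + 3m − 2 = 0, so m = −2 or m = 1/2.
Through (3, −2) these give 2x + y = 4 and x − 2y = 7.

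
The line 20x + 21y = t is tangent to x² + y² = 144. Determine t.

t = −348 or t = 348

Tangency holds when the distance from the centre (0, 0) to the line equals the radius 12:
|20·0 + 21·0 − t| / √841 = 12
|t| = 12·29, so t = 348 or t = −348.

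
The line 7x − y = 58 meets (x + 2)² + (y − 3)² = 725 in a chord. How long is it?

35√2

Centre (−2, 3), r² = 725. Perpendicular distance d from centre to line = |−75| / √50 = 75/√50.
Chord = 2√(r² − d²) = 2·√(1225/2) = 35√2.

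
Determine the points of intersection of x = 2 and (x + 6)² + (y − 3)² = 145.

(2, −6) and (2, 12)

The line gives x = 2. Substituting into the circle:
y² − 6y − 72 = 0
y = 12 or y = −6, giving (2, 12) and (2, −6).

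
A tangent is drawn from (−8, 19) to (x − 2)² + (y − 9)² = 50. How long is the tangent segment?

5√6

With centre O = (2, 9), |OP|² = 200 and r² = 50.
Power of the point: PT² = |PO|² − r² = 150, so PT = 5√6.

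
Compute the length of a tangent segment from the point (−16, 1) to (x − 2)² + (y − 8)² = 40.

With centre O = (2, 8), |OP|² = 373 and r² = 40.
The tangent meets the radius at right angles, so tangent² = |PO|² − r² = 373 − 40 = 333.

3√37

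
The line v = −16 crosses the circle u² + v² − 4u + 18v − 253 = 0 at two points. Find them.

From the line, v = −16. Substituting:
u² − 4u − 285 = 0
u = 19 or u = −15, giving (19, −16) and (−15, −16).

(−15, −16) and (19, −16)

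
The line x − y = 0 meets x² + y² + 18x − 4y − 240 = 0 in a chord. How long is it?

23√2

Centre (−9, 2), r² = 325. Perpendicular distance d from centre to line = |−11| / √2 = 11/√2.
Half the chord is √(r² − d²) = √(529/2), so the full chord is 23√2.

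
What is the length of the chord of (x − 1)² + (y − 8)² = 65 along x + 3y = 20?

From the line, y = (20 − x)/3. Substituting:
10x² − 10x − 560 = 0  ⟹  x² − x − 56 = 0
x = 8 or x = −7, giving (8, 4) and (−7, 9).
|(8, 4) − (−7, 9)| = √((15)² + (−5)²) = 5√10.

5√10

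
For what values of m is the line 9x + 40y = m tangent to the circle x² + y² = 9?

m = −123 or m = 123

The line touches the circle iff its distance from (0, 0) is 3:
|9·0 + 40·0 − m| / √1681 = 3
|m| = 3·41, so m = 123 or m = −123.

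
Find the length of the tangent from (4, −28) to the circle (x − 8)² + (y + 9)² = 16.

19

The centre is (8, −9) and r = 4. The square of the distance from P to the centre is 16 + 361 = 377.
By the tangent–radius right angle, tangent length = √(|PO|² − r²) = √361 = 19.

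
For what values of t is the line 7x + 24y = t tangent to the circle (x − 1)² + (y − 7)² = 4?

t = 125 or t = 225

For a tangent, require d(centre, line) = r = 2.
|7·1 + 24·7 − t| / √625 = 2
|t − (175)| = 2·25, so t = 225 or t = 125.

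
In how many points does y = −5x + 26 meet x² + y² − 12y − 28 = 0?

Centre (0, 6), r² = 64. Distance² from centre to line = (−20)²/26 = 200/13.
Since d² < r², the line cuts the circle twice.

2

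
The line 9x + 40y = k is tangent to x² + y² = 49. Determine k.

For a tangent, require d(centre, line) = r = 7.
|9·0 + 40·0 − k| / √1681 = 7
|k| = 7·41, so k = 287 or k = −287.

k = −287 or k = 287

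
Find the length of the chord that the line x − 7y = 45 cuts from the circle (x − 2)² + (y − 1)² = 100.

10√2

The distance from (2, 1) to the line is 50/√50, and r² = 100.
Chord = 2√(r² − d²) = 2·√(50) = 10√2.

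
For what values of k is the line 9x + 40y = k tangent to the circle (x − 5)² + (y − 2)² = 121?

k = −326 or k = 576

The line touches the circle iff its distance from (5, 2) is 11:
|9·5 + 40·2 − k| / √1681 = 11
|k − (125)| = 11·41, so k = 576 or k = −326.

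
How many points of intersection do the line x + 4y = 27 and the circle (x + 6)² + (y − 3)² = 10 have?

Centre (−6, 3), r² = 10. Distance² from centre to line = (−21)²/17 = 441/17.
Since d² > r², the line lies outside the circle.

0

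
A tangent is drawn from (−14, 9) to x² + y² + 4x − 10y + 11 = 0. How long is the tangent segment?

The centre is (−2, 5) and r = 3√2. The square of the distance from P to the centre is 144 + 16 = 160.
Power of the point: PT² = |PO|² − r² = 142, so PT = √142.

√142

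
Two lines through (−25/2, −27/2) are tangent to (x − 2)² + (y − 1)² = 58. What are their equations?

Let a tangent through (−25/2, −27/2) have slope m. Its distance from (2, 1) must equal √58:
(29/2m − (29/2))² = 58(m² + 1)
21m² − 58m + 21 = 0, so m = 7/3 or m = 3/7.
Through (−25/2, −27/2) these give 7x − 3y = −47 and 3x − 7y = 57.

7x − 3y = −47 and 3x − 7y = 57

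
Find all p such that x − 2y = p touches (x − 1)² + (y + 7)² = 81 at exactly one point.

p = 15 ± 9√5

Tangency holds when the distance from the centre (1, −7) to the line equals the radius 9:
|1·1 − 2·(−7) − p| / √5 = 9
|p − (15)| = 9√5.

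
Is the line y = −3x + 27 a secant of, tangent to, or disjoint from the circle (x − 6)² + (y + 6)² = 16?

d² = (3·6 + 1·(−6) − (27))²/10 = 45/2; r² = 16.
Since d² > r², the line lies outside the circle.

disjoint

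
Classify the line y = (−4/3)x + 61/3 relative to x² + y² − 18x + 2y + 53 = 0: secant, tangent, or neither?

neither

Centre (9, −1), r² = 29. Distance² from centre to line = (−28)²/25 = 784/25.
Since d² > r², the line lies outside the circle.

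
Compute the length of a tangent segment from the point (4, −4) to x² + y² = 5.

The centre is (0, 0) and r = √5. The square of the distance from P to the centre is 16 + 16 = 32.
Power of the point: PT² = |PO|² − r² = 27, so PT = 3√3.

3√3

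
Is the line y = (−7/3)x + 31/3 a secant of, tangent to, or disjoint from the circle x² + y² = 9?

disjoint

Substituting the line into the circle gives 58x² − 434x + 880 = 0.
Δ = 188356 − 204160 = −15804.
No real roots: the line does not meet the circle.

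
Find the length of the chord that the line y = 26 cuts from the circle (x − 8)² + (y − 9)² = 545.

Centre (8, 9), r² = 545. Perpendicular distance d from centre to line = |−17| / √1 = 17.
Half the chord is √(r² − d²) = √(256), so the full chord is 32.

32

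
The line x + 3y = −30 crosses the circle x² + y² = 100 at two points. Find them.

(−6, −8) and (0, −10)

Substitute y = (−30 − x)/3:
10x² + 60x = 0  ⟹  x² + 6x = 0
x = 0 or x = −6, giving (0, −10) and (−6, −8).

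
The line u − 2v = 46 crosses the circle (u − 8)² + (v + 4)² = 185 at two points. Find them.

From the line, v = (−46 + u)/2. Substituting:
5u² − 140u + 960 = 0  ⟹  u² − 28u + 192 = 0
u = 16 or u = 12, giving (16, −15) and (12, −17).

(12, −17) and (16, −15)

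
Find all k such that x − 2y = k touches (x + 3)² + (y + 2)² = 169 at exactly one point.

k = 1 ± 13√5

For a tangent, require d(centre, line) = r = 13.
|1·(−3) − 2·(−2) − k| / √5 = 13
|k − (1)| = 13√5.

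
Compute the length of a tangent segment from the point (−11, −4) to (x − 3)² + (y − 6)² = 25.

√271

Centre (3, 6), r² = 25. |PO|² = (−14)² + (−10)² = 296.
The tangent meets the radius at right angles, so tangent² = |PO|² − r² = 296 − 25 = 271.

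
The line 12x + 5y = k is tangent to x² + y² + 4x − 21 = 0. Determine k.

k = −89 or k = 41

For a tangent, require d(centre, line) = r = 5.
|12·(−2) + 5·0 − k| / √169 = 5
|k − (−24)| = 5·13, so k = 41 or k = −89.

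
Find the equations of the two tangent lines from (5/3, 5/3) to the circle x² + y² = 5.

x + 2y = 5 and 2x + y = 5

A line y − (5/3) = m(x − (5/3)) is tangent when its distance from (0, 0) is √5:
(−5/3m − (−5/3))² = 5(m² + 1)
2m² + 5m + 2 = 0, so m = −1/2 or m = −2.
With m = −1/2: x + 2y = 5. With m = −2: 2x + y = 5.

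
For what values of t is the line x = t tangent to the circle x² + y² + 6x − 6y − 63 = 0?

Tangency holds when the distance from the centre (−3, 3) to the line equals the radius 9:
|1·(−3) + 0·3 − t| / √1 = 9
|t − (−3)| = 9, so t = 6 or t = −12.

t = −12 or t = 6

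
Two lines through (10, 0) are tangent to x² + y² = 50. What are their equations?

Let a tangent through (10, 0) have slope m. Its distance from (0, 0) must equal 5√2:
[m·(−10) − (0)]² = 50(m² + 1)
m² − 1 = 0, so m = −1 or m = 1.
Through (10, 0) these give x + y = 10 and x − y = 10.

x + y = 10 and x − y = 10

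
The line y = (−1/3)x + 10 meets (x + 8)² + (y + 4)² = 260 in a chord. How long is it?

2√10

Centre (−8, −4), r² = 260. Perpendicular distance d from centre to line = |−50| / √10 = 50/√10.
Half the chord is √(r² − d²) = √(10), so the full chord is 2√10.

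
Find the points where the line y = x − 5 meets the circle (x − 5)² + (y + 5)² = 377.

Substitute y = x − 5:
2x² − 10x − 352 = 0  ⟹  x² − 5x − 176 = 0
x = 16 or x = −11, giving (16, 11) and (−11, −16).

(−11, −16) and (16, 11)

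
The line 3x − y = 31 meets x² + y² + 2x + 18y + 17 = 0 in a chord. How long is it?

Express y = 3x − 31 and substitute into the circle:
10x² − 130x + 420 = 0  ⟹  x² − 13x + 42 = 0
x = 7 or x = 6, giving (7, −10) and (6, −13).
Chord length = distance between (7, −10) and (6, −13) = √10 = √10.

√10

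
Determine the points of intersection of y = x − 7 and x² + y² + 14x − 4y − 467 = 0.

(−13, −20) and (15, 8)

Substitute y = x − 7:
2x² − 4x − 390 = 0  ⟹  x² − 2x − 195 = 0
x = 15 or x = −13, giving (15, 8) and (−13, −20).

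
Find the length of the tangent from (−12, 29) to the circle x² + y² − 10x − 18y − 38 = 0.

√545

Centre (5, 9), r² = 144. |PO|² = (−17)² + (20)² = 689.
The tangent meets the radius at right angles, so tangent² = |PO|² − r² = 689 − 144 = 545.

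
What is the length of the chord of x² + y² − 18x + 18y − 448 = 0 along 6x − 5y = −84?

Express y = (84 + 6x)/5 and substitute into the circle:
61x² + 1098x + 3416 = 0  ⟹  x² + 18x + 56 = 0
x = −4 or x = −14, giving (−4, 12) and (−14, 0).
|(−4, 12) − (−14, 0)| = √((10)² + (12)²) = 2√61.

2√61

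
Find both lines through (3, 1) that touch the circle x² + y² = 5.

Write the tangent as mx − y + (1 − m·(3)) = 0 and set its distance from the centre to √5:
[m·(−3) − (−1)]² = 5(m² + 1)
2m² − 3m − 2 = 0, so m = −1/2 or m = 2.
Through (3, 1) these give x + 2y = 5 and 2x − y = 5.

x + 2y = 5 and 2x − y = 5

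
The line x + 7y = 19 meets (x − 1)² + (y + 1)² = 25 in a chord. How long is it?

Centre (1, −1), r² = 25. Perpendicular distance d from centre to line = |−25| / √50 = 25/√50.
Half the chord is √(r² − d²) = √(25/2), so the full chord is 5√2.

5√2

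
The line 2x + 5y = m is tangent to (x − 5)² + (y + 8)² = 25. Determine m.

m = −30 ± 5√29

Tangency holds when the distance from the centre (5, −8) to the line equals the radius 5:
|2·5 + 5·(−8) − m| / √29 = 5
|m − (−30)| = 5√29.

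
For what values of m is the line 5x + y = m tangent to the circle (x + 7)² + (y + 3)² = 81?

For a tangent, require d(centre, line) = r = 9.
|5·(−7) + 1·(−3) − m| / √26 = 9
|m − (−38)| = 9√26.

m = −38 ± 9√26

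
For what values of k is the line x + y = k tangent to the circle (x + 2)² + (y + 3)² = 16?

The line touches the circle iff its distance from (−2, −3) is 4:
|1·(−2) + 1·(−3) − k| / √2 = 4
|k − (−5)| = 4√2.

k = −5 ± 4√2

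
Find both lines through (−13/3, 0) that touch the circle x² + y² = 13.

3x − 2y = −13 and 3x + 2y = −13

Write the tangent as mx − y + (0 − m·(−13/3)) = 0 and set its distance from the centre to √13:
[m·(13/3) − (0)]² = 13(m² + 1)
4m² − 9 = 0, so m = 3/2 or m = −3/2.
With m = 3/2: 3x − 2y = −13. With m = −3/2: 3x + 2y = −13.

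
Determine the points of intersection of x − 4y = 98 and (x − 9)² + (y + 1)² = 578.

Express y = (−98 + x)/4 and substitute into the circle:
17x² − 476x + 884 = 0  ⟹  x² − 28x + 52 = 0
x = 26 or x = 2, giving (26, −18) and (2, −24).

(2, −24) and (26, −18)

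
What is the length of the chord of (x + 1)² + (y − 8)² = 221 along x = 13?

The line gives x = 13. Substituting into the circle:
y² − 16y + 39 = 0
y = 13 or y = 3, giving (13, 13) and (13, 3).
|(13, 13) − (13, 3)| = √((0)² + (10)²) = 10.

10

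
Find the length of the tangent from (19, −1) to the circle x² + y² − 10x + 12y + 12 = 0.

Centre (5, −6), r² = 49. |PO|² = (14)² + (5)² = 221.
Power of the point: PT² = |PO|² − r² = 172, so PT = 2√43.

2√43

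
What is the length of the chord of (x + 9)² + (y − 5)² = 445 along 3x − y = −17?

13√10

The distance from (−9, 5) to the line is 15/√10, and r² = 445.
Half the chord is √(r² − d²) = √(845/2), so the full chord is 13√10.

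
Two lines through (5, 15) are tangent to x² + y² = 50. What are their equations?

7x + y = 50 and x − y = −10

A line y − (15) = m(x − (5)) is tangent when its distance from (0, 0) is 5√2:
[m·(−5) − (−15)]² = 50(m² + 1)
m² + 6m − 7 = 0, so m = −7 or m = 1.
Through (5, 15) these give 7x + y = 50 and x − y = −10.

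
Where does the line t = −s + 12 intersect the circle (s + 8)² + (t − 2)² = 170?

Express t = −s + 12 and substitute into the circle:
2s² − 4s − 6 = 0  ⟹  s² − 2s − 3 = 0
s = 3 or s = −1, giving (3, 9) and (−1, 13).

(−1, 13) and (3, 9)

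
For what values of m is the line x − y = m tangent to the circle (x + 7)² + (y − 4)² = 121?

For a tangent, require d(centre, line) = r = 11.
|1·(−7) − 1·4 − m| / √2 = 11
|m − (−11)| = 11√2.

m = −11 ± 11√2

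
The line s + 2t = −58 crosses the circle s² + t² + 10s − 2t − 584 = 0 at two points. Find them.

Substitute t = (−58 − s)/2:
5s² + 160s + 1260 = 0  ⟹  s² + 32s + 252 = 0
s = −14 or s = −18, giving (−14, −22) and (−18, −20).

(−18, −20) and (−14, −22)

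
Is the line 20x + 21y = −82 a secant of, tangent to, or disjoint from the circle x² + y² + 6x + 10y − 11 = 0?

Substituting the line into the circle gives 841x² + 1726x − 15347 = 0.
Discriminant = (1726)² − 4·841·(−15347) = 54606384 > 0.
Two real roots: the line is a secant.

secant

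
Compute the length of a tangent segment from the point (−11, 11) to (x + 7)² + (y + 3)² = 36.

4√11

The centre is (−7, −3) and r = 6. The square of the distance from P to the centre is 16 + 196 = 212.
Power of the point: PT² = |PO|² − r² = 176, so PT = 4√11.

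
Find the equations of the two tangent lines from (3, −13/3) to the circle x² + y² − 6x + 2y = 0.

A line y − (−13/3) = m(x − (3)) is tangent when its distance from (3, −1) is √10:
(0m − (10/3))² = 10(m² + 1)
9m² − 1 = 0, so m = −1/3 or m = 1/3.
With m = −1/3: x + 3y = −10. With m = 1/3: x − 3y = 16.

x + 3y = −10 and x − 3y = 16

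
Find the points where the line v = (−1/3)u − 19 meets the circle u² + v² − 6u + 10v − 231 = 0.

Express v = (−57 − u)/3 and substitute into the circle:
10u² + 30u − 540 = 0  ⟹  u² + 3u − 54 = 0
u = 6 or u = −9, giving (6, −21) and (−9, −16).

(−9, −16) and (6, −21)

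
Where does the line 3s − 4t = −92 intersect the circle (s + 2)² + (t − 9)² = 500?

From the line, t = (92 + 3s)/4. Substituting:
25s² + 400s − 4800 = 0  ⟹  s² + 16s − 192 = 0
s = 8 or s = −24, giving (8, 29) and (−24, 5).

(−24, 5) and (8, 29)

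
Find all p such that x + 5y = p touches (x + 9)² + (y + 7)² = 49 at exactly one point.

The line touches the circle iff its distance from (−9, −7) is 7:
|1·(−9) + 5·(−7) − p| / √26 = 7
|p − (−44)| = 7√26.

p = −44 ± 7√26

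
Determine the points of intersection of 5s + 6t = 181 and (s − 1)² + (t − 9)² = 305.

From the line, t = (181 − 5s)/6. Substituting:
61s² − 1342s + 5185 = 0  ⟹  s² − 22s + 85 = 0
s = 17 or s = 5, giving (17, 16) and (5, 26).

(5, 26) and (17, 16)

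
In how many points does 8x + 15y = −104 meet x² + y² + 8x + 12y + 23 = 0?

Substituting the line into the circle gives 289x² + 2024x − 2729 = 0.
Δ = 4096576 − (−3154724) = 7251300.
Two real roots: the line is a secant.

2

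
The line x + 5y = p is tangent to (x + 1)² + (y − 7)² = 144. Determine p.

p = 34 ± 12√26

The line touches the circle iff its distance from (−1, 7) is 12:
|1·(−1) + 5·7 − p| / √26 = 12
|p − (34)| = 12√26.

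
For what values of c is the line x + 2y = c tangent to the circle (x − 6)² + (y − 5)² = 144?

Tangency holds when the distance from the centre (6, 5) to the line equals the radius 12:
|1·6 + 2·5 − c| / √5 = 12
|c − (16)| = 12√5.

c = 16 ± 12√5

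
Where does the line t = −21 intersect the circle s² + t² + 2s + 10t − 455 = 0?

Express t = −21 and substitute into the circle:
s² + 2s − 224 = 0
s = 14 or s = −16, giving (14, −21) and (−16, −21).

(−16, −21) and (14, −21)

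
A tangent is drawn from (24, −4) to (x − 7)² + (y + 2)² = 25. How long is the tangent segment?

2√67

The centre is (7, −2) and r = 5. The square of the distance from P to the centre is 289 + 4 = 293.
By the tangent–radius right angle, tangent length = √(|PO|² − r²) = √268 = 2√67.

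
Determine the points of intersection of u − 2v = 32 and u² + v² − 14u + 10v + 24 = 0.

Express v = (−32 + u)/2 and substitute into the circle:
5u² − 100u + 480 = 0  ⟹  u² − 20u + 96 = 0
u = 12 or u = 8, giving (12, −10) and (8, −12).

(8, −12) and (12, −10)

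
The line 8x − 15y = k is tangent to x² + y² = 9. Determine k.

k = −51 or k = 51

For a tangent, require d(centre, line) = r = 3.
|8·0 − 15·0 − k| / √289 = 3
|k| = 3·17, so k = 51 or k = −51.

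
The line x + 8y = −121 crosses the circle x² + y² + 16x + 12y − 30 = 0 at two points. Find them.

From the line, y = (−121 − x)/8. Substituting:
65x² + 1170x + 1105 = 0  ⟹  x² + 18x + 17 = 0
x = −1 or x = −17, giving (−1, −15) and (−17, −13).

(−17, −13) and (−1, −15)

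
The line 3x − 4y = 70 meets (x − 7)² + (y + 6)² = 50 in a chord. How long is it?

The distance from (7, −6) to the line is 25/√25, and r² = 50.
Chord = 2√(r² − d²) = 2·√(25) = 10.

10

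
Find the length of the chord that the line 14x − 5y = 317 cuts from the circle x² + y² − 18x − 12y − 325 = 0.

2√221

From the line, y = (−317 + 14x)/5. Substituting:
221x² − 10166x + 111384 = 0  ⟹  x² − 46x + 504 = 0
x = 28 or x = 18, giving (28, 15) and (18, −13).
|(28, 15) − (18, −13)| = √((10)² + (28)²) = 2√221.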